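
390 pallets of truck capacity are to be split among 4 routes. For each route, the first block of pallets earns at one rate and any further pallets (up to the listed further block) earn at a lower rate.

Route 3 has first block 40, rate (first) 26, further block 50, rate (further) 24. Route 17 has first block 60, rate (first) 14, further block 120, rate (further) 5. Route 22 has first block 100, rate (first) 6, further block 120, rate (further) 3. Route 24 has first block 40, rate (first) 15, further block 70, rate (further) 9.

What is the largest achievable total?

5060

Order all 8 blocks by rate: Route 3/tier1 26 > Route 3/tier2 24 > Route 24/tier1 15 > Route 17/tier1 14 > Route 24/tier2 9 > Route 22/tier1 6 > Route 17/tier2 5 > Route 22/tier2 3.
Fill Route 3 tier1 block (40 at 26) — 350 left.
Fill Route 3 tier2 block (50 at 24) — 300 left.
Route 24 tier1 at 15: fill all 40 — 260 left.
Route 17 tier1 at 14: fill all 60 — 200 left.
Fill Route 24 tier2 block (70 at 9) — 130 left.
Route 22 tier1 at 6: fill all 100 — 30 left.
Route 17/tier2: +30 of 120 at 5; pool empty.
Total = 26×40 + 24×50 + 15×40 + 14×60 + 9×70 + 6×100 + 5×30 = 5060.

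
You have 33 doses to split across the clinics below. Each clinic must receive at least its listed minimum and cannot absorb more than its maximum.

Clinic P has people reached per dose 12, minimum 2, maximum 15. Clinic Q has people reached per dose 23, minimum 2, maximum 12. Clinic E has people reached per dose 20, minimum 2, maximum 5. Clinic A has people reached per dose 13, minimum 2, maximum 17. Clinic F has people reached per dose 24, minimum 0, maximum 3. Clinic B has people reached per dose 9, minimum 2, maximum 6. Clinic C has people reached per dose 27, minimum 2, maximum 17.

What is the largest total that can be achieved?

Meeting every minimum uses 2+2+2+2+0+2+2 = 12 doses, leaving 21.
Order the clinics by people reached per dose: Clinic C 27 > Clinic F 24 > Clinic Q 23 > Clinic E 20 > Clinic A 13 > Clinic P 12 > Clinic B 9.
Give Clinic C 15 more to hit its cap of 17 — 6 left.
Clinic F: +3 to 3 (cap) — 3 left.
Clinic Q: +3 (room for 10) → 5. Pool exhausted.
Total = 12×2 + 23×5 + 20×2 + 13×2 + 24×3 + 9×2 + 27×17 = 754.

754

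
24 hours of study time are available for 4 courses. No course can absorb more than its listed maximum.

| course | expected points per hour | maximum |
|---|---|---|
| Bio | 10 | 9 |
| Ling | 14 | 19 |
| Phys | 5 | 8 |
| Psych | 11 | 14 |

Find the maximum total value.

Order the courses by expected points per hour: Ling 14 > Psych 11 > Bio 10 > Phys 5.
Ling takes 19 to reach its cap of 19 ; 5 left.
Psych has room for 14 but only 5 remain, so it gets 5.
Total = 14×19 + 11×5 = 321.

321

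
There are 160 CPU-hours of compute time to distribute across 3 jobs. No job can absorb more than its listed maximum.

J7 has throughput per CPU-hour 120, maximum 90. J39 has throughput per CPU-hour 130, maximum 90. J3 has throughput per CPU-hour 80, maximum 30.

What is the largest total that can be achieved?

Order the jobs by throughput per CPU-hour: J39 130 > J7 120 > J3 80.
J39 takes 90 to reach its cap of 90 ; 70 left.
J7: +70 (room for 90) → 70. Pool exhausted.
Total = 120×70 + 130×90 = 20100.

20100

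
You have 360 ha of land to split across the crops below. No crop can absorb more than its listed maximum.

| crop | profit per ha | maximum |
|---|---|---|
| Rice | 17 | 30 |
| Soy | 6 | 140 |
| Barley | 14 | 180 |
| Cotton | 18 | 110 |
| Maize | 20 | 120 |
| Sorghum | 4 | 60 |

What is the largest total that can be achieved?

6290

Rank by profit per ha: Maize 20 > Cotton 18 > Rice 17 > Barley 14 > Soy 6 > Sorghum 4.
Maize takes 120 to reach its cap of 120 — 240 left.
Cotton takes 110 to reach its cap of 110 — 130 left.
Give Rice 30 to hit its cap of 30 — 100 left.
Barley has room for 180 but only 100 remain, so it gets 100.
Total = 17×30 + 14×100 + 18×110 + 20×120 = 6290.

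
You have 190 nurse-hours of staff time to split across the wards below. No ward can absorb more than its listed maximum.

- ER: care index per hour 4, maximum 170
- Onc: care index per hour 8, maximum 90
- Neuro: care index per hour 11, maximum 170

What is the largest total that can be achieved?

Rank by care index per hour: Neuro 11 > Onc 8 > ER 4.
Neuro: +170 to 170 (cap) → 20 left.
Onc has room for 90 but only 20 remain, so it gets 20.
Total = 8×20 + 11×170 = 2030.

2030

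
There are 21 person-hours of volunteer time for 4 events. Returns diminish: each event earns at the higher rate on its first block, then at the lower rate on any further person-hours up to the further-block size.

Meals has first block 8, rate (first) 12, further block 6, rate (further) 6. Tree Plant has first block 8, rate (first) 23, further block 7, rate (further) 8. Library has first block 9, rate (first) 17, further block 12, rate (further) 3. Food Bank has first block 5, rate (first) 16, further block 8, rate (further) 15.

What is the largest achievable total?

Rank every tier by rate: Tree Plant/T1 23 > Library/T1 17 > Food Bank/T1 16 > Food Bank/T2 15 > Meals/T1 12 > Tree Plant/T2 8 > Meals/T2 6 > Library/T2 3.
Fill Tree Plant T1 block (8 at 23) ; 13 left.
Library/T1 (17): +9 ; 4 left.
Food Bank T1 at 16: only 4 left, fill 4.
Total = 23×8 + 17×9 + 16×4 = 401.

401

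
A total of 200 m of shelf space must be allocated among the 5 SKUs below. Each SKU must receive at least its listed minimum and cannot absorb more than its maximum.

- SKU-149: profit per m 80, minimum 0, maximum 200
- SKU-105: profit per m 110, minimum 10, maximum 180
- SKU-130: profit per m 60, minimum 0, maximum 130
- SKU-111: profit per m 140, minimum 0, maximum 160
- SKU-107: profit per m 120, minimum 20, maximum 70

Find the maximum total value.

Meeting every minimum uses 0+10+0+0+20 = 30 m, leaving 170.
Order the SKUs by profit per m: SKU-111 140 > SKU-107 120 > SKU-105 110 > SKU-149 80 > SKU-130 60.
Give SKU-111 160 more to hit its cap of 160 — 10 left.
Only 10 left; SKU-107 takes them to reach 30.
Total = 110×10 + 140×160 + 120×30 = 27100.

27100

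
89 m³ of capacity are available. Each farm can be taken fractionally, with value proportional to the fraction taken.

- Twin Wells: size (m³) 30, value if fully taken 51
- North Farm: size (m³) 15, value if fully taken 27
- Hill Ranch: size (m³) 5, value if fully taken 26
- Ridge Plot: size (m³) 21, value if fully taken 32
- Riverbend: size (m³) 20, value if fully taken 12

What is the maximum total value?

Best value per unit of size first: Hill Ranch 26/5≈5.2, North Farm 27/15≈1.8, Twin Wells 51/30≈1.7, Ridge Plot 32/21≈1.52, Riverbend 12/20≈0.6.
All 5 m³ of Hill Ranch fit (value 26) ; 84 remain.
All 15 m³ of North Farm fit (value 27) ; 69 remain.
Twin Wells: take in full, 30 m³ for value 51 ; 39 left.
Take all of Ridge Plot (21 m³, value 32) ; 18 m³ left.
Only 18 m³ remain; take 18/20 of Riverbend for value 12×18/20 = 10.8.
Total value = 146.8.

146.8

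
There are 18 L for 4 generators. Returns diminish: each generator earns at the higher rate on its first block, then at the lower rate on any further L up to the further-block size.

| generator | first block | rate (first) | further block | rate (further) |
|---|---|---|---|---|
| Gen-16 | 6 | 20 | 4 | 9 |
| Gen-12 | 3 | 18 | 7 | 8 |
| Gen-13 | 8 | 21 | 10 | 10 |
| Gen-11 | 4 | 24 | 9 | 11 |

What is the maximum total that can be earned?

384

Treat each block as its own option and order by rate: Gen-11/T1 24 > Gen-13/T1 21 > Gen-16/T1 20 > Gen-12/T1 18 > Gen-11/T2 11 > Gen-13/T2 10 > Gen-16/T2 9 > Gen-12/T2 8.
Fill Gen-11 T1 block (4 at 24) — 14 left.
Fill Gen-13 T1 block (8 at 21) — 6 left.
Gen-16 T1 at 20: fill all 6 — 0 left.
Total = 24×4 + 21×8 + 20×6 = 384.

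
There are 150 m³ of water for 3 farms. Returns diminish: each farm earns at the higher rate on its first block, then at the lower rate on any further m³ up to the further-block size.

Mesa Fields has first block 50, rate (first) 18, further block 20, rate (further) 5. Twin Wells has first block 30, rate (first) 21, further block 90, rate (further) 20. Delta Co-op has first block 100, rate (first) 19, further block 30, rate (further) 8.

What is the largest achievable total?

Order all 6 blocks by rate: Twin Wells/T1 21 > Twin Wells/T2 20 > Delta Co-op/T1 19 > Mesa Fields/T1 18 > Delta Co-op/T2 8 > Mesa Fields/T2 5.
Fill Twin Wells T1 block (30 at 21) ; 120 left.
Fill Twin Wells T2 block (90 at 20) ; 30 left.
Delta Co-op/T1: +30 of 100 at 19; pool empty.
Total = 21×30 + 20×90 + 19×30 = 3000.

3000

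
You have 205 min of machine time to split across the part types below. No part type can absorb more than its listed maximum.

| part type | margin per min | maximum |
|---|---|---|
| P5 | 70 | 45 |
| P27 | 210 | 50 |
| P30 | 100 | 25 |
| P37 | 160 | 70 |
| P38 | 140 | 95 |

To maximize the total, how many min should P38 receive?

85

Highest margin per min first: P27 210 > P37 160 > P38 140 > P30 100 > P5 70.
P27: +50 to 50 (cap) — 155 left.
P37: +70 to 70 (cap) — 85 left.
P38: +85 (room for 95) → 85. Pool exhausted.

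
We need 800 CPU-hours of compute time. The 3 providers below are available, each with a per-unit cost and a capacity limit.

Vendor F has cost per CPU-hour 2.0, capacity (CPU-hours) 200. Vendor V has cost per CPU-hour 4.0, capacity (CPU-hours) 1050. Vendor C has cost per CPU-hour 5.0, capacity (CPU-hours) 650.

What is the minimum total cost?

Use providers in increasing cost order.
Take 200 from Vendor F at 2.0 ; need 600 more.
Vendor V (4.0): take the remaining 600 ; done.
Vendor C: unused.
Cost = 200×2.0 + 600×4.0 = 2800.

2800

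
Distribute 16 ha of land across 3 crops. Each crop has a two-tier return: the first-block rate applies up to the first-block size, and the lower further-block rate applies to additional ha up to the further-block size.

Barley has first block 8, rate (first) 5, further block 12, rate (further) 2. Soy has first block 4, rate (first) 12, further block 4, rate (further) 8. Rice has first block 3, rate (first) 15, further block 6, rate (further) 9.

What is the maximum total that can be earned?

171

Order all 6 blocks by rate: Rice/first 15 > Soy/first 12 > Rice/second 9 > Soy/second 8 > Barley/first 5 > Barley/second 2.
Rice/first (15): +3 ; 13 left.
Soy first at 12: fill all 4 ; 9 left.
Rice/second (9): +6 ; 3 left.
Soy second at 8: only 3 left, fill 3.
Total = 15×3 + 12×4 + 9×6 + 8×3 = 171.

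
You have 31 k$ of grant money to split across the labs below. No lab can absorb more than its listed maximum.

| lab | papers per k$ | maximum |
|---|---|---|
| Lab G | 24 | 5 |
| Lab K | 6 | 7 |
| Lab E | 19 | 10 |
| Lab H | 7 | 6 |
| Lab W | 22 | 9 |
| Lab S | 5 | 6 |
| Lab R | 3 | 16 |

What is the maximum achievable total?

Order the labs by papers per k$: Lab G 24 > Lab W 22 > Lab E 19 > Lab H 7 > Lab K 6 > Lab S 5 > Lab R 3.
Lab G: +5 to 5 (cap) → 26 left.
Give Lab W 9 to hit its cap of 9 → 17 left.
Give Lab E 10 to hit its cap of 10 → 7 left.
Lab H: +6 to 6 (cap) → 1 left.
Lab K: +1 (room for 7) → 1. Pool exhausted.
Total = 24×5 + 6×1 + 19×10 + 7×6 + 22×9 = 556.

556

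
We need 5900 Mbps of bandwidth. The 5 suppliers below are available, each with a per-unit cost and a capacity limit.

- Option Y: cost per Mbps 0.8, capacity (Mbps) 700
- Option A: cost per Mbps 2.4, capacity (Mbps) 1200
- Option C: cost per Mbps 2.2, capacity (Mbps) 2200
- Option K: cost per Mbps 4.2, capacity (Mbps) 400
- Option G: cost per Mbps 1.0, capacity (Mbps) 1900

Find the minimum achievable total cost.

Cheapest first:
Option Y (0.8): use full 700 ; 5200 Mbps to go.
Option G at 1.0: take all 1900 Mbps ; 3300 still needed.
Option C (2.2): use full 2200 ; 1100 Mbps to go.
Option A at 2.4: take 1100 of its 1200 ; requirement met.
Option K: unused.
Cost = 700×0.8 + 1900×1.0 + 2200×2.2 + 1100×2.4 = 9940.

9940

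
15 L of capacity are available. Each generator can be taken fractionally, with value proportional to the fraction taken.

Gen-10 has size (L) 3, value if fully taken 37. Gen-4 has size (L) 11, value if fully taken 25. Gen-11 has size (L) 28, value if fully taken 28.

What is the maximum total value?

63

Best value per unit of size first: Gen-10 37/3≈12.3, Gen-4 25/11≈2.27, Gen-11 28/28≈1.
Take all of Gen-10 (3 L, value 37) → 12 L left.
Take all of Gen-4 (11 L, value 25) → 1 L left.
1 L left: a 1/28 share of Gen-11 gives 28×1/28 = 1.
Total value = 63.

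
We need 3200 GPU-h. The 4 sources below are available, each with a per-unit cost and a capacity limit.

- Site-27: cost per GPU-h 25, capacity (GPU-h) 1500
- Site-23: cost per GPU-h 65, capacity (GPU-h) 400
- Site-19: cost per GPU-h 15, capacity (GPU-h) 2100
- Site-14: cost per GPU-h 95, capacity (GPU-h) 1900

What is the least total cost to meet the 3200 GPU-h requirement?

59000

Fill from the cheapest source first.
Site-19 at 15: take all 2100 GPU-h → 1100 still needed.
Take 1100 from Site-27 at 25 to finish.
Site-23, Site-14: unused.
Cost = 2100×15 + 1100×25 = 59000.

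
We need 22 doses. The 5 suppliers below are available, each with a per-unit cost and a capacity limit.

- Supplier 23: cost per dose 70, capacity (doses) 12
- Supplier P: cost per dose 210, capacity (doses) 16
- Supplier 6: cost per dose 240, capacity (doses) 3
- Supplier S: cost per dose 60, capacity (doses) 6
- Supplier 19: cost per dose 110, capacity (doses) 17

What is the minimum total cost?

Cheapest first:
Supplier S at 60: take all 6 doses — 16 still needed.
Supplier 23 (70): use full 12 — 4 doses to go.
Take 4 from Supplier 19 at 110 to finish.
Supplier P, Supplier 6: unused.
Cost = 6×60 + 12×70 + 4×110 = 1640.

1640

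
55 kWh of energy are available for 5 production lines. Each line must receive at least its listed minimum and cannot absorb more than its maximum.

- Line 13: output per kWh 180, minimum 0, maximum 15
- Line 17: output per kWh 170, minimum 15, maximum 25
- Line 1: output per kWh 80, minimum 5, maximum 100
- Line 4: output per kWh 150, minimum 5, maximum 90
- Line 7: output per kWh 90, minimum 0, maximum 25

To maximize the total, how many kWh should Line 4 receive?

10

Meeting every minimum uses 0+15+5+5+0 = 25 kWh, leaving 30.
Rank by output per kWh: Line 13 180 > Line 17 170 > Line 4 150 > Line 7 90 > Line 1 80.
Give Line 13 15 more to hit its cap of 15 → 15 left.
Give Line 17 10 more to hit its cap of 25 → 5 left.
Line 4: +5 (room for 85) → 10. Pool exhausted.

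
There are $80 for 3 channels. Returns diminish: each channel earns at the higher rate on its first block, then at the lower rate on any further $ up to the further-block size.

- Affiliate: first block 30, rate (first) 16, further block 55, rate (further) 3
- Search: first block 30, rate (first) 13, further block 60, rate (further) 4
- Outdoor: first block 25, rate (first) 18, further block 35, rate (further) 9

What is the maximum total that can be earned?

1255

Rank every tier by rate: Outdoor/first 18 > Affiliate/first 16 > Search/first 13 > Outdoor/second 9 > Search/second 4 > Affiliate/second 3.
Outdoor/first (18): +25 → 55 left.
Affiliate/first (16): +30 → 25 left.
Search first at 13: only 25 left, fill 25.
Total = 18×25 + 16×30 + 13×25 = 1255.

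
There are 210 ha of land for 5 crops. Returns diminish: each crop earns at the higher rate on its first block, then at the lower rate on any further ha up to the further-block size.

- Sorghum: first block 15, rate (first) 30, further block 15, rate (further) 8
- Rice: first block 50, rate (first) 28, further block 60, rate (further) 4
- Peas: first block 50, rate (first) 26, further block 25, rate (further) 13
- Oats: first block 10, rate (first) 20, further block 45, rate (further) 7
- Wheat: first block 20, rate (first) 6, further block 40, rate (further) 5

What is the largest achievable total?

Order all 10 blocks by rate: Sorghum/first 30 > Rice/first 28 > Peas/first 26 > Oats/first 20 > Peas/second 13 > Sorghum/second 8 > Oats/second 7 > Wheat/first 6 > Wheat/second 5 > Rice/second 4.
Fill Sorghum first block (15 at 30) — 195 left.
Rice/first (28): +50 — 145 left.
Fill Peas first block (50 at 26) — 95 left.
Fill Oats first block (10 at 20) — 85 left.
Peas second at 13: fill all 25 — 60 left.
Fill Sorghum second block (15 at 8) — 45 left.
Oats/second (7): +45 — 0 left.
Total = 30×15 + 28×50 + 26×50 + 20×10 + 13×25 + 8×15 + 7×45 = 4110.

4110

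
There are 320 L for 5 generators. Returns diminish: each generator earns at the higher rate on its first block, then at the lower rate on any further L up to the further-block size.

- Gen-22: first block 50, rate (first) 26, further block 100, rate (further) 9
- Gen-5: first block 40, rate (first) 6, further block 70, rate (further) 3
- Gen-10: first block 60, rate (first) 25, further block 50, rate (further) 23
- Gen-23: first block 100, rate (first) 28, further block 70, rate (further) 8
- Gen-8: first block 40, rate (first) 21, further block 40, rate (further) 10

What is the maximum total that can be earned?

7790

Order all 10 blocks by rate: Gen-23/tier1 28 > Gen-22/tier1 26 > Gen-10/tier1 25 > Gen-10/tier2 23 > Gen-8/tier1 21 > Gen-8/tier2 10 > Gen-22/tier2 9 > Gen-23/tier2 8 > Gen-5/tier1 6 > Gen-5/tier2 3.
Gen-23 tier1 at 28: fill all 100 → 220 left.
Fill Gen-22 tier1 block (50 at 26) → 170 left.
Fill Gen-10 tier1 block (60 at 25) → 110 left.
Gen-10/tier2 (23): +50 → 60 left.
Gen-8 tier1 at 21: fill all 40 → 20 left.
Gen-8/tier2: +20 of 40 at 10; pool empty.
Total = 28×100 + 26×50 + 25×60 + 23×50 + 21×40 + 10×20 = 7790.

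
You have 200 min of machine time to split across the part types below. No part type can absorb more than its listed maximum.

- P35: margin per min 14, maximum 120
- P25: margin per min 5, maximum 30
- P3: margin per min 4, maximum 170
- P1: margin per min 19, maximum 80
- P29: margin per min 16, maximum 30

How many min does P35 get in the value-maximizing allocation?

Highest margin per min first: P1 19 > P29 16 > P35 14 > P25 5 > P3 4.
P1: +80 to 80 (cap) → 120 left.
P29: +30 to 30 (cap) → 90 left.
Only 90 left; P35 takes them to reach 90.

90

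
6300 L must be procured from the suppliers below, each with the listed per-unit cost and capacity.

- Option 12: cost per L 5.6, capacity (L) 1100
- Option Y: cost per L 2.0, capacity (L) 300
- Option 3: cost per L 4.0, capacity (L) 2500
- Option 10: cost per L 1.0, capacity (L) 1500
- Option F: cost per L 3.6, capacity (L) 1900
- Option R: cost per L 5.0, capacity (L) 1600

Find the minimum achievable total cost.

19440

Use suppliers in increasing cost order.
Option 10 at 1.0: take all 1500 L → 4800 still needed.
Take 300 from Option Y at 2.0 → need 4500 more.
Take 1900 from Option F at 3.6 → need 2600 more.
Option 3 at 4.0: take all 2500 L → 100 still needed.
Take 100 from Option R at 5.0 to finish.
Option 12: unused.
Cost = 1500×1.0 + 300×2.0 + 1900×3.6 + 2500×4.0 + 100×5.0 = 19440.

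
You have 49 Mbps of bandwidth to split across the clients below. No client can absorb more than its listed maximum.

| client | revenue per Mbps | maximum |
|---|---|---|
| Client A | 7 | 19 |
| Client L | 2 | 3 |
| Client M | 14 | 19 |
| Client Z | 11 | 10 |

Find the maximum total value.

Highest revenue per Mbps first: Client M 14 > Client Z 11 > Client A 7 > Client L 2.
Client M: +19 to 19 (cap) → 30 left.
Client Z takes 10 to reach its cap of 10 → 20 left.
Client A takes 19 to reach its cap of 19 → 1 left.
Client L: +1 (room for 3) → 1. Pool exhausted.
Total = 7×19 + 2×1 + 14×19 + 11×10 = 511.

511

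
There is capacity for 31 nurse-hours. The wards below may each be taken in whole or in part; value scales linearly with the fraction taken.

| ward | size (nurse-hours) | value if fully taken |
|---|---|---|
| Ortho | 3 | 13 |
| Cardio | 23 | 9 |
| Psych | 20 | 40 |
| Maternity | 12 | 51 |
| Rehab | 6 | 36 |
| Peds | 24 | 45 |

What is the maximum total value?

120

Best value per unit of size first: Rehab 36/6≈6, Ortho 13/3≈4.33, Maternity 51/12≈4.25, Psych 40/20≈2, Peds 45/24≈1.88, Cardio 9/23≈0.391.
All 6 nurse-hours of Rehab fit (value 36) ; 25 remain.
All 3 nurse-hours of Ortho fit (value 13) ; 22 remain.
All 12 nurse-hours of Maternity fit (value 51) ; 10 remain.
Only 10 nurse-hours remain; take 10/20 of Psych for value 40×10/20 = 20.
Total value = 120.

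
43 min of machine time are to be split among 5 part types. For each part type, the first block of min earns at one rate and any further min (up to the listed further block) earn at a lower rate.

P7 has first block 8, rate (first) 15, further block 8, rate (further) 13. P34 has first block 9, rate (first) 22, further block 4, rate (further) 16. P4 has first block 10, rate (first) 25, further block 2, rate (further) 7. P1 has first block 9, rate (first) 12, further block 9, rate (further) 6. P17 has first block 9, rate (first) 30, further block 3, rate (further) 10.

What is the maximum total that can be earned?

941

Rank every tier by rate: P17/tier1 30 > P4/tier1 25 > P34/tier1 22 > P34/tier2 16 > P7/tier1 15 > P7/tier2 13 > P1/tier1 12 > P17/tier2 10 > P4/tier2 7 > P1/tier2 6.
P17/tier1 (30): +9 — 34 left.
P4/tier1 (25): +10 — 24 left.
P34/tier1 (22): +9 — 15 left.
P34 tier2 at 16: fill all 4 — 11 left.
P7/tier1 (15): +8 — 3 left.
P7/tier2: +3 of 8 at 13; pool empty.
Total = 30×9 + 25×10 + 22×9 + 16×4 + 15×8 + 13×3 = 941.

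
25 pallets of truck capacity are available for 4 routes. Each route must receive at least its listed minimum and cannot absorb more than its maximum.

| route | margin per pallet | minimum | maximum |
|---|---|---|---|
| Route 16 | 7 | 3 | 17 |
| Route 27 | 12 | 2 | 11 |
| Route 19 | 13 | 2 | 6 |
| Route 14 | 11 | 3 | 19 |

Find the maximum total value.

Meeting every minimum uses 3+2+2+3 = 10 pallets, leaving 15.
Order the routes by margin per pallet: Route 19 13 > Route 27 12 > Route 14 11 > Route 16 7.
Give Route 19 4 more to hit its cap of 6 ; 11 left.
Give Route 27 9 more to hit its cap of 11 ; 2 left.
Only 2 left; Route 14 takes them to reach 5.
Total = 7×3 + 12×11 + 13×6 + 11×5 = 286.

286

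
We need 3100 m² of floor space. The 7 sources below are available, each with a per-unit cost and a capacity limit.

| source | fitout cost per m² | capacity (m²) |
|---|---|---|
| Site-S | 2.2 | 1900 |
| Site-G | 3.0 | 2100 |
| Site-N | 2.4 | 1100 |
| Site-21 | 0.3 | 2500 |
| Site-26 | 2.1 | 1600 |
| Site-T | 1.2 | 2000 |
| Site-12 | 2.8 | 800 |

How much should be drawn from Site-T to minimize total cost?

Fill from the cheapest source first.
Site-21 (0.3): use full 2500 ; 600 m² to go.
Site-T at 1.2: take 600 of its 2000 ; requirement met.
Site-26, Site-S, Site-N, Site-12, Site-G: unused.

600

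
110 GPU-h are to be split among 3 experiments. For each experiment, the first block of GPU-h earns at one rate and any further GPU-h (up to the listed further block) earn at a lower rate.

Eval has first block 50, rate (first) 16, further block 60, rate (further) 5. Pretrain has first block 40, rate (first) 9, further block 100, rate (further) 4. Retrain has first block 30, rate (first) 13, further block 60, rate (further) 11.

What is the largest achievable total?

Order all 6 blocks by rate: Eval/first 16 > Retrain/first 13 > Retrain/second 11 > Pretrain/first 9 > Eval/second 5 > Pretrain/second 4.
Eval/first (16): +50 — 60 left.
Retrain first at 13: fill all 30 — 30 left.
Retrain second at 11: only 30 left, fill 30.
Total = 16×50 + 13×30 + 11×30 = 1520.

1520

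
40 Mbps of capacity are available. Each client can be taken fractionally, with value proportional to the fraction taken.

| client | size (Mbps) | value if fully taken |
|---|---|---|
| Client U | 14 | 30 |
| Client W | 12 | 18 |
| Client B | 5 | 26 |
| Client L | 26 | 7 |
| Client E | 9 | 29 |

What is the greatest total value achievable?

103

Rank by value-to-size ratio: Client B 26/5≈5.2, Client E 29/9≈3.22, Client U 30/14≈2.14, Client W 18/12≈1.5, Client L 7/26≈0.269.
Take all of Client B (5 Mbps, value 26) — 35 Mbps left.
Client E: take in full, 9 Mbps for value 29 — 26 left.
Client U: take in full, 14 Mbps for value 30 — 12 left.
All 12 Mbps of Client W fit (value 18) — 0 remain.
Total value = 103.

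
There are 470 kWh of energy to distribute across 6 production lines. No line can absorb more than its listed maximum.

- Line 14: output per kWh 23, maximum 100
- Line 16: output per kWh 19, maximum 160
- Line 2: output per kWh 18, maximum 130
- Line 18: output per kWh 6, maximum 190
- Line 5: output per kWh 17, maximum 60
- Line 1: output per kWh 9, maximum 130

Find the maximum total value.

Highest output per kWh first: Line 14 23 > Line 16 19 > Line 2 18 > Line 5 17 > Line 1 9 > Line 18 6.
Line 14 takes 100 to reach its cap of 100 → 370 left.
Line 16 takes 160 to reach its cap of 160 → 210 left.
Line 2: +130 to 130 (cap) → 80 left.
Line 5: +60 to 60 (cap) → 20 left.
Only 20 left; Line 1 takes them to reach 20.
Total = 23×100 + 19×160 + 18×130 + 17×60 + 9×20 = 8880.

8880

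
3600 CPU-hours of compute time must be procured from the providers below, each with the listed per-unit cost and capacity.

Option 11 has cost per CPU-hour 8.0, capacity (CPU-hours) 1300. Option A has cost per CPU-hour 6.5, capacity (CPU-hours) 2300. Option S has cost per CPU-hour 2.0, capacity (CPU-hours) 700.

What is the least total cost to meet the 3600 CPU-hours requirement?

21150

Fill from the cheapest provider first.
Option S at 2.0: take all 700 CPU-hours — 2900 still needed.
Option A (6.5): use full 2300 — 600 CPU-hours to go.
Take 600 from Option 11 at 8.0 to finish.
Cost = 700×2.0 + 2300×6.5 + 600×8.0 = 21150.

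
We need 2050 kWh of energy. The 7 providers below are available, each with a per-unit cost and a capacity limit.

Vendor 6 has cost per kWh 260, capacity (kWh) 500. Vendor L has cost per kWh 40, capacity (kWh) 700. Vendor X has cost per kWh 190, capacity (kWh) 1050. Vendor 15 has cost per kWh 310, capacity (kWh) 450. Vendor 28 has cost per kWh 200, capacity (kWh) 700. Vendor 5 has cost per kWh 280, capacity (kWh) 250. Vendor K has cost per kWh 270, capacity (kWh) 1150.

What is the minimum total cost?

Cheapest first:
Vendor L (40): use full 700 — 1350 kWh to go.
Vendor X (190): use full 1050 — 300 kWh to go.
Take 300 from Vendor 28 at 200 to finish.
Vendor 6, Vendor K, Vendor 5, Vendor 15: unused.
Cost = 700×40 + 1050×190 + 300×200 = 287500.

287500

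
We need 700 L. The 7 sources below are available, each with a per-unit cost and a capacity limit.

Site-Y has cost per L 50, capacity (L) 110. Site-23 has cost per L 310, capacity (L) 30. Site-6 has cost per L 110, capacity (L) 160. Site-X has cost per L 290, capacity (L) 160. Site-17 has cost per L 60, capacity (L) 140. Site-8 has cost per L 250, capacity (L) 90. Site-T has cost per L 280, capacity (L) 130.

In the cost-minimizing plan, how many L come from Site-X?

Cheapest first:
Take 110 from Site-Y at 50 ; need 590 more.
Site-17 (60): use full 140 ; 450 L to go.
Site-6 (110): use full 160 ; 290 L to go.
Take 90 from Site-8 at 250 ; need 200 more.
Site-T (280): use full 130 ; 70 L to go.
Site-X at 290: take 70 of its 160 ; requirement met.
Site-23: unused.

70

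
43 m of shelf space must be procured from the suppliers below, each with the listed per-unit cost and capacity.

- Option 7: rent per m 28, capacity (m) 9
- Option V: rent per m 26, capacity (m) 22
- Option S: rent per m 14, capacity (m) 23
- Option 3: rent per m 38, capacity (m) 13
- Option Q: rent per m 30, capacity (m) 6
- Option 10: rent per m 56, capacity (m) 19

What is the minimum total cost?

842

Cheapest first:
Option S (14): use full 23 — 20 m to go.
Option V at 26: take 20 of its 22 — requirement met.
Option 7, Option Q, Option 3, Option 10: unused.
Cost = 23×14 + 20×26 = 842.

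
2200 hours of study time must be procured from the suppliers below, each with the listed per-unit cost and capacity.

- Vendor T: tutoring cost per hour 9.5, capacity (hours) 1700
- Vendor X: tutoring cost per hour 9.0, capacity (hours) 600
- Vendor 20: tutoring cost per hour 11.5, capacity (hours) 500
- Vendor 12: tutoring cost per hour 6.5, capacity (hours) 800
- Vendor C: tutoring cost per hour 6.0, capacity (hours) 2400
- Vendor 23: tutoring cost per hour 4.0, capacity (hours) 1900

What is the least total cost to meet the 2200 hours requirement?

9400

Cheapest first:
Take 1900 from Vendor 23 at 4.0 ; need 300 more.
Vendor C at 6.0: take 300 of its 2400 ; requirement met.
Vendor 12, Vendor X, Vendor T, Vendor 20: unused.
Cost = 1900×4.0 + 300×6.0 = 9400.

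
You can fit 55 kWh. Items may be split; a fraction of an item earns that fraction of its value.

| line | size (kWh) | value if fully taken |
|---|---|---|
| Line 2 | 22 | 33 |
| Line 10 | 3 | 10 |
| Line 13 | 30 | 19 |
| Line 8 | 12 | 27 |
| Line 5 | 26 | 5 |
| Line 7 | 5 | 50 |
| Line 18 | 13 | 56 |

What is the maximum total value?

176

Best value per unit of size first: Line 7 50/5≈10, Line 18 56/13≈4.31, Line 10 10/3≈3.33, Line 8 27/12≈2.25, Line 2 33/22≈1.5, Line 13 19/30≈0.633, Line 5 5/26≈0.192.
Line 7: take in full, 5 kWh for value 50 → 50 left.
Line 18: take in full, 13 kWh for value 56 → 37 left.
All 3 kWh of Line 10 fit (value 10) → 34 remain.
Line 8: take in full, 12 kWh for value 27 → 22 left.
All 22 kWh of Line 2 fit (value 33) → 0 remain.
Total value = 176.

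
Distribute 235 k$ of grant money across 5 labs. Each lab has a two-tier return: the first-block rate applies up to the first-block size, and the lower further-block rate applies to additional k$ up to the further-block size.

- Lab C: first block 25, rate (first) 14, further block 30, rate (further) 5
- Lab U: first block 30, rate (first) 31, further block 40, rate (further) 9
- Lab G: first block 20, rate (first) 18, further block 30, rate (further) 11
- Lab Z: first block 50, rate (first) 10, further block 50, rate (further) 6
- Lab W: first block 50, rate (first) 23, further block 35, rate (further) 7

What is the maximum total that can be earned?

Rank every tier by rate: Lab U/tier1 31 > Lab W/tier1 23 > Lab G/tier1 18 > Lab C/tier1 14 > Lab G/tier2 11 > Lab Z/tier1 10 > Lab U/tier2 9 > Lab W/tier2 7 > Lab Z/tier2 6 > Lab C/tier2 5.
Lab U tier1 at 31: fill all 30 — 205 left.
Lab W tier1 at 23: fill all 50 — 155 left.
Lab G tier1 at 18: fill all 20 — 135 left.
Lab C tier1 at 14: fill all 25 — 110 left.
Fill Lab G tier2 block (30 at 11) — 80 left.
Fill Lab Z tier1 block (50 at 10) — 30 left.
Lab U/tier2: +30 of 40 at 9; pool empty.
Total = 31×30 + 23×50 + 18×20 + 14×25 + 11×30 + 10×50 + 9×30 = 3890.

3890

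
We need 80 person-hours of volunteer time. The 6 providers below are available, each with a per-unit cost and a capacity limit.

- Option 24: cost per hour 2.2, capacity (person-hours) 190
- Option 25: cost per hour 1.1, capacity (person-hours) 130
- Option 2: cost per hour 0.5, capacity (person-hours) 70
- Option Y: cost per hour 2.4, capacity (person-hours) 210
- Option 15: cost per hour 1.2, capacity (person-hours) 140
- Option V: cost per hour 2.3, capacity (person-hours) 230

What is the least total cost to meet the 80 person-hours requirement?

46

Use providers in increasing cost order.
Take 70 from Option 2 at 0.5 — need 10 more.
Take 10 from Option 25 at 1.1 to finish.
Option 15, Option 24, Option V, Option Y: unused.
Cost = 70×0.5 + 10×1.1 = 46.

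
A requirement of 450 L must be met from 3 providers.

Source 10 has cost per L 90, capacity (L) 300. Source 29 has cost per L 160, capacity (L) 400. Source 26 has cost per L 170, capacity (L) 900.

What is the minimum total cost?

Cheapest first:
Source 10 at 90: take all 300 L → 150 still needed.
Source 29 at 160: take 150 of its 400 → requirement met.
Source 26: unused.
Cost = 300×90 + 150×160 = 51000.

51000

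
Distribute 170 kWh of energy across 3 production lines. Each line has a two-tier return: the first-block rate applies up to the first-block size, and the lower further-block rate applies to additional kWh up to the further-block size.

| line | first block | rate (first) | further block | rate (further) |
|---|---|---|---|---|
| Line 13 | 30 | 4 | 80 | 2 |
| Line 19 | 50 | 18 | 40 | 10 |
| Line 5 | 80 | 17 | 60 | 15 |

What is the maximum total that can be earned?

2860

Treat each block as its own option and order by rate: Line 19/first 18 > Line 5/first 17 > Line 5/second 15 > Line 19/second 10 > Line 13/first 4 > Line 13/second 2.
Line 19 first at 18: fill all 50 — 120 left.
Fill Line 5 first block (80 at 17) — 40 left.
Line 5/second: +40 of 60 at 15; pool empty.
Total = 18×50 + 17×80 + 15×40 = 2860.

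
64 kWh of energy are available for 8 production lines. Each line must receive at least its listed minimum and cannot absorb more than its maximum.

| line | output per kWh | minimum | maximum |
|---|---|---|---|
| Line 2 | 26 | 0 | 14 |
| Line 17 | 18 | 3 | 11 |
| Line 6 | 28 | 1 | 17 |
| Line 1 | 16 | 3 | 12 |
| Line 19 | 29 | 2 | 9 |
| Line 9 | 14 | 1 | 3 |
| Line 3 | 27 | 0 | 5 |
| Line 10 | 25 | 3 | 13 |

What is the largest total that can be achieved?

1652

Meeting every minimum uses 0+3+1+3+2+1+0+3 = 13 kWh, leaving 51.
Highest output per kWh first: Line 19 29 > Line 6 28 > Line 3 27 > Line 2 26 > Line 10 25 > Line 17 18 > Line 1 16 > Line 9 14.
Give Line 19 7 more to hit its cap of 9 → 44 left.
Give Line 6 16 more to hit its cap of 17 → 28 left.
Give Line 3 5 more to hit its cap of 5 → 23 left.
Line 2: +14 to 14 (cap) → 9 left.
Only 9 left; Line 10 takes them to reach 12.
Total = 26×14 + 18×3 + 28×17 + 16×3 + 29×9 + 14×1 + 27×5 + 25×12 = 1652.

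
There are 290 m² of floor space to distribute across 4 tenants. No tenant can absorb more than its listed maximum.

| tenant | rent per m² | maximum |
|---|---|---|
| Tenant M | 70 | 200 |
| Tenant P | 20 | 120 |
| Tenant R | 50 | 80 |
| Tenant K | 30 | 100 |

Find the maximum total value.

18300

Rank by rent per m²: Tenant M 70 > Tenant R 50 > Tenant K 30 > Tenant P 20.
Tenant M: +200 to 200 (cap) ; 90 left.
Tenant R: +80 to 80 (cap) ; 10 left.
Tenant K has room for 100 but only 10 remain, so it gets 10.
Total = 70×200 + 50×80 + 30×10 = 18300.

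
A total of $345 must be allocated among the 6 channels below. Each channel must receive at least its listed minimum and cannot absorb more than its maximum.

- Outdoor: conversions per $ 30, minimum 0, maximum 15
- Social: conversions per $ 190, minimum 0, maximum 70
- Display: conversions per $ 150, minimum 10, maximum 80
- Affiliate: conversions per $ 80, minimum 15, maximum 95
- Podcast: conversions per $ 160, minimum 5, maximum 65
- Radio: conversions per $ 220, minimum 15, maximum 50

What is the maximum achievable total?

53100

Meeting every minimum uses 0+0+10+15+5+15 = 45 $, leaving 300.
Rank by conversions per $: Radio 220 > Social 190 > Podcast 160 > Display 150 > Affiliate 80 > Outdoor 30.
Radio: +35 to 50 (cap) ; 265 left.
Give Social 70 more to hit its cap of 70 ; 195 left.
Podcast takes 60 more to reach its cap of 65 ; 135 left.
Display takes 70 more to reach its cap of 80 ; 65 left.
Only 65 left; Affiliate takes them to reach 80.
Total = 190×70 + 150×80 + 80×80 + 160×65 + 220×50 = 53100.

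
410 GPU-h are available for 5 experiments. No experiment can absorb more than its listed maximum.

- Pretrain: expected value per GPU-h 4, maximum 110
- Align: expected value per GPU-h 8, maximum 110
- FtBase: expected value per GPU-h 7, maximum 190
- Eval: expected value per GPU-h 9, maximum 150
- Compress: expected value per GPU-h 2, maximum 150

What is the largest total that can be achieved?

3280

Highest expected value per GPU-h first: Eval 9 > Align 8 > FtBase 7 > Pretrain 4 > Compress 2.
Give Eval 150 to hit its cap of 150 — 260 left.
Give Align 110 to hit its cap of 110 — 150 left.
Only 150 left; FtBase takes them to reach 150.
Total = 8×110 + 7×150 + 9×150 = 3280.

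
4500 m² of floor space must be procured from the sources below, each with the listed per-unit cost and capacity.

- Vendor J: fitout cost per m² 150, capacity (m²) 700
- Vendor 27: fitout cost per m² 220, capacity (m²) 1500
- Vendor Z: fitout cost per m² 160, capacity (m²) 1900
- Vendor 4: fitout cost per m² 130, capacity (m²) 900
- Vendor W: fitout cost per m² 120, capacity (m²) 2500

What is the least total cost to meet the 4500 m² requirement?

Cheapest first:
Vendor W (120): use full 2500 — 2000 m² to go.
Vendor 4 (130): use full 900 — 1100 m² to go.
Vendor J at 150: take all 700 m² — 400 still needed.
Vendor Z at 160: take 400 of its 1900 — requirement met.
Vendor 27: unused.
Cost = 2500×120 + 900×130 + 700×150 + 400×160 = 586000.

586000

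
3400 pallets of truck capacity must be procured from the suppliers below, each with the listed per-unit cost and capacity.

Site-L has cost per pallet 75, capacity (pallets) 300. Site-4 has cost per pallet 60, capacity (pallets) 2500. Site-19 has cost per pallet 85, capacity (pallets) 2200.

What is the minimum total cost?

223500

Cheapest first:
Site-4 at 60: take all 2500 pallets — 900 still needed.
Site-L at 75: take all 300 pallets — 600 still needed.
Site-19 (85): take the remaining 600 — done.
Cost = 2500×60 + 300×75 + 600×85 = 223500.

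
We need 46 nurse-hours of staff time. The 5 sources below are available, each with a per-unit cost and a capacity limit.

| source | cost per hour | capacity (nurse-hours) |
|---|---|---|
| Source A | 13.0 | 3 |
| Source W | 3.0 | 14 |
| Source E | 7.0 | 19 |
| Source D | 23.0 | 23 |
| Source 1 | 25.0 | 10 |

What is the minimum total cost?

Use sources in increasing cost order.
Source W at 3.0: take all 14 nurse-hours ; 32 still needed.
Source E (7.0): use full 19 ; 13 nurse-hours to go.
Source A at 13.0: take all 3 nurse-hours ; 10 still needed.
Source D (23.0): take the remaining 10 ; done.
Source 1: unused.
Cost = 14×3.0 + 19×7.0 + 3×13.0 + 10×23.0 = 444.

444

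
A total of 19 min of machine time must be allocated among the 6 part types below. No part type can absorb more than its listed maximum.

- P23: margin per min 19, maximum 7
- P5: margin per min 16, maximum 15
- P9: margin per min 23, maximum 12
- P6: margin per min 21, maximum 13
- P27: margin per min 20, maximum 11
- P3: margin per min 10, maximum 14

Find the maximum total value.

423

Rank by margin per min: P9 23 > P6 21 > P27 20 > P23 19 > P5 16 > P3 10.
P9: +12 to 12 (cap) — 7 left.
P6: +7 (room for 13) → 7. Pool exhausted.
Total = 23×12 + 21×7 = 423.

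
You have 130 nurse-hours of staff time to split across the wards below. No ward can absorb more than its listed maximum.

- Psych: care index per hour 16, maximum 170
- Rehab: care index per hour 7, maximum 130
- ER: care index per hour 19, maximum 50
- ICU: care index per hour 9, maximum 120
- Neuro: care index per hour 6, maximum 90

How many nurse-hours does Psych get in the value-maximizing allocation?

Highest care index per hour first: ER 19 > Psych 16 > ICU 9 > Rehab 7 > Neuro 6.
ER takes 50 to reach its cap of 50 — 80 left.
Psych: +80 (room for 170) → 80. Pool exhausted.

80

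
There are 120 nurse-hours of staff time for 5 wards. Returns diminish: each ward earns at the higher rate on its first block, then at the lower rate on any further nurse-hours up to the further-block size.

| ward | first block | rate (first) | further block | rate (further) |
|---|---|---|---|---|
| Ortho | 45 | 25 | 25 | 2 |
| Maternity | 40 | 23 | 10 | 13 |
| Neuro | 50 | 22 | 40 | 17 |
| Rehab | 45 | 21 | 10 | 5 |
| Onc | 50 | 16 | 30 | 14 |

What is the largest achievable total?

Rank every tier by rate: Ortho/tier1 25 > Maternity/tier1 23 > Neuro/tier1 22 > Rehab/tier1 21 > Neuro/tier2 17 > Onc/tier1 16 > Onc/tier2 14 > Maternity/tier2 13 > Rehab/tier2 5 > Ortho/tier2 2.
Ortho/tier1 (25): +45 → 75 left.
Fill Maternity tier1 block (40 at 23) → 35 left.
Neuro/tier1: +35 of 50 at 22; pool empty.
Total = 25×45 + 23×40 + 22×35 = 2815.

2815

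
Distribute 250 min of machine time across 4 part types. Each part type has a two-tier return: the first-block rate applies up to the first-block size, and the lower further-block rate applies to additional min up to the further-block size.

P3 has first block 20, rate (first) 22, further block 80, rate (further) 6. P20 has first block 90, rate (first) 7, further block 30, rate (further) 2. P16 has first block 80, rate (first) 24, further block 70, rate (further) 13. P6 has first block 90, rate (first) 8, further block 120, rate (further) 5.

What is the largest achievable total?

Rank every tier by rate: P16/first 24 > P3/first 22 > P16/second 13 > P6/first 8 > P20/first 7 > P3/second 6 > P6/second 5 > P20/second 2.
P16 first at 24: fill all 80 → 170 left.
P3 first at 22: fill all 20 → 150 left.
P16 second at 13: fill all 70 → 80 left.
P6/first: +80 of 90 at 8; pool empty.
Total = 24×80 + 22×20 + 13×70 + 8×80 = 3910.

3910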